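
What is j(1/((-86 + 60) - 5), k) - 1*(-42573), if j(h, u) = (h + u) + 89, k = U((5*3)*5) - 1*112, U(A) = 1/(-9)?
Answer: 11871410/279 ≈ 42550.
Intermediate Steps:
U(A) = -1/9
k = -1009/9 (k = -1/9 - 1*112 = -1/9 - 112 = -1009/9 ≈ -112.11)
j(h, u) = 89 + h + u
j(1/((-86 + 60) - 5), k) - 1*(-42573) = (89 + 1/((-86 + 60) - 5) - 1009/9) - 1*(-42573) = (89 + 1/(-26 - 5) - 1009/9) + 42573 = (89 + 1/(-31) - 1009/9) + 42573 = (89 - 1/31 - 1009/9) + 42573 = -6457/279 + 42573 = 11871410/279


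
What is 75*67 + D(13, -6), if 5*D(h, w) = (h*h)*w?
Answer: 24111/5 ≈ 4822.2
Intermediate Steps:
D(h, w) = w*h**2/5 (D(h, w) = ((h*h)*w)/5 = (h**2*w)/5 = (w*h**2)/5 = w*h**2/5)
75*67 + D(13, -6) = 75*67 + (1/5)*(-6)*13**2 = 5025 + (1/5)*(-6)*169 = 5025 - 1014/5 = 24111/5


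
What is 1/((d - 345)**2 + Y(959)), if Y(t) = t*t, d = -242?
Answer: 1/1264250 ≈ 7.9098e-7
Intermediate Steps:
Y(t) = t**2
1/((d - 345)**2 + Y(959)) = 1/((-242 - 345)**2 + 959**2) = 1/((-587)**2 + 919681) = 1/(344569 + 919681) = 1/1264250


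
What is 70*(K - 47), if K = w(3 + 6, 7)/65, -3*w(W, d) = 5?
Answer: -128380/39 ≈ -3291.8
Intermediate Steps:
w(W, d) = -5/3 (w(W, d) = -⅓*5 = -5/3)
K = -1/39 (K = -5/3/65 = -5/3*1/65 = -1/39 ≈ -0.025641)
70*(K - 47) = 70*(-1/39 - 47) = 70*(-1834/39) = -128380/39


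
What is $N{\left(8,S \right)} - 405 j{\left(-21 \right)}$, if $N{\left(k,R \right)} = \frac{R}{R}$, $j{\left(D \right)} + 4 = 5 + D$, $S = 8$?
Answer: $8101$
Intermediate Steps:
$j{\left(D \right)} = 1 + D$ ($j{\left(D \right)} = -4 + \left(5 + D\right) = 1 + D$)
$N{\left(k,R \right)} = 1$
$N{\left(8,S \right)} - 405 j{\left(-21 \right)} = 1 - 405 \left(1 - 21\right) = 1 - -8100 = 1 + 8100 = 8101$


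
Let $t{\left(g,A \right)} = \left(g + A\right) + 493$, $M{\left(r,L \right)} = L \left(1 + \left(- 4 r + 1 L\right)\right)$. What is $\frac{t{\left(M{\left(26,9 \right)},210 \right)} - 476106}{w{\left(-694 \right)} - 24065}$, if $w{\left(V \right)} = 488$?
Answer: $\frac{476249}{23577} \approx 20.2$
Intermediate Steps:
$M{\left(r,L \right)} = L \left(1 + L - 4 r\right)$ ($M{\left(r,L \right)} = L \left(1 + \left(- 4 r + L\right)\right) = L \left(1 + \left(L - 4 r\right)\right) = L \left(1 + L - 4 r\right)$)
$t{\left(g,A \right)} = 493 + A + g$ ($t{\left(g,A \right)} = \left(A + g\right) + 493 = 493 + A + g$)
$\frac{t{\left(M{\left(26,9 \right)},210 \right)} - 476106}{w{\left(-694 \right)} - 24065} = \frac{\left(493 + 210 + 9 \left(1 + 9 - 104\right)\right) - 476106}{488 - 24065} = \frac{\left(493 + 210 + 9 \left(1 + 9 - 104\right)\right) - 476106}{-23577} = \left(\left(493 + 210 + 9 \left(-94\right)\right) - 476106\right) \left(- \frac{1}{23577}\right) = \left(\left(493 + 210 - 846\right) - 476106\right) \left(- \frac{1}{23577}\right) = \left(-143 - 476106\right) \left(- \frac{1}{23577}\right) = \left(-476249\right) \left(- \frac{1}{23577}\right) = \frac{476249}{23577}$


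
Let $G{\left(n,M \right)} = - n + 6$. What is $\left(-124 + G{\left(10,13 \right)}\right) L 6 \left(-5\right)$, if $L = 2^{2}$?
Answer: $15360$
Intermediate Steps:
$G{\left(n,M \right)} = 6 - n$
$L = 4$
$\left(-124 + G{\left(10,13 \right)}\right) L 6 \left(-5\right) = \left(-124 + \left(6 - 10\right)\right) 4 \cdot 6 \left(-5\right) = \left(-124 + \left(6 - 10\right)\right) 24 \left(-5\right) = \left(-124 - 4\right) \left(-120\right) = \left(-128\right) \left(-120\right) = 15360$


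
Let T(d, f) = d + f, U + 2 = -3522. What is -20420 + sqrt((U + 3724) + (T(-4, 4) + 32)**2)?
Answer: -20420 + 6*sqrt(34) ≈ -20385.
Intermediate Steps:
U = -3524 (U = -2 - 3522 = -3524)
-20420 + sqrt((U + 3724) + (T(-4, 4) + 32)**2) = -20420 + sqrt((-3524 + 3724) + ((-4 + 4) + 32)**2) = -20420 + sqrt(200 + (0 + 32)**2) = -20420 + sqrt(200 + 32**2) = -20420 + sqrt(200 + 1024) = -20420 + sqrt(1224) = -20420 + 6*sqrt(34)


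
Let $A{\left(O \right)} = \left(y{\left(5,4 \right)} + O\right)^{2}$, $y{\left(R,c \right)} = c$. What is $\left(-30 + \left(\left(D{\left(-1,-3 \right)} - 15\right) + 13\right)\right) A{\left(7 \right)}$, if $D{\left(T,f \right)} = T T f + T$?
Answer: $-4356$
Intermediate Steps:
$D{\left(T,f \right)} = T + f T^{2}$ ($D{\left(T,f \right)} = T^{2} f + T = f T^{2} + T = T + f T^{2}$)
$A{\left(O \right)} = \left(4 + O\right)^{2}$
$\left(-30 + \left(\left(D{\left(-1,-3 \right)} - 15\right) + 13\right)\right) A{\left(7 \right)} = \left(-30 + \left(\left(- (1 - -3) - 15\right) + 13\right)\right) \left(4 + 7\right)^{2} = \left(-30 + \left(\left(- (1 + 3) - 15\right) + 13\right)\right) 11^{2} = \left(-30 + \left(\left(\left(-1\right) 4 - 15\right) + 13\right)\right) 121 = \left(-30 + \left(\left(-4 - 15\right) + 13\right)\right) 121 = \left(-30 + \left(-19 + 13\right)\right) 121 = \left(-30 - 6\right) 121 = \left(-36\right) 121 = -4356$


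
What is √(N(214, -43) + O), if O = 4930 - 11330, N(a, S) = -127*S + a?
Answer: 5*I*√29 ≈ 26.926*I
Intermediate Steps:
N(a, S) = a - 127*S
O = -6400
√(N(214, -43) + O) = √((214 - 127*(-43)) - 6400) = √((214 + 5461) - 6400) = √(5675 - 6400) = √(-725) = 5*I*√29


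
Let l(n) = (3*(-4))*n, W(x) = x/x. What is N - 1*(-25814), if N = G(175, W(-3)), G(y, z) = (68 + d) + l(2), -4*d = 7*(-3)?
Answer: 103453/4 ≈ 25863.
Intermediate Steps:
d = 21/4 (d = -7*(-3)/4 = -1/4*(-21) = 21/4 ≈ 5.2500)
W(x) = 1
l(n) = -12*n
G(y, z) = 197/4 (G(y, z) = (68 + 21/4) - 12*2 = 293/4 - 24 = 197/4)
N = 197/4 ≈ 49.250
N - 1*(-25814) = 197/4 - 1*(-25814) = 197/4 + 25814 = 103453/4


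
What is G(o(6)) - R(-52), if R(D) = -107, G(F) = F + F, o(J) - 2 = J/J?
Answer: 113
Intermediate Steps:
o(J) = 3 (o(J) = 2 + J/J = 2 + 1 = 3)
G(F) = 2*F
G(o(6)) - R(-52) = 2*3 - 1*(-107) = 6 + 107 = 113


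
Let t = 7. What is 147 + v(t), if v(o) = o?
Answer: 154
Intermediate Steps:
147 + v(t) = 147 + 7 = 154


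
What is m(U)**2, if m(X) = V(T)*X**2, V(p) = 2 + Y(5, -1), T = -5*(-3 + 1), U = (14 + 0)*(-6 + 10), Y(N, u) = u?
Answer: 9834496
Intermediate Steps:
U = 56 (U = 14*4 = 56)
T = 10 (T = -5*(-2) = 10)
V(p) = 1 (V(p) = 2 - 1 = 1)
m(X) = X**2 (m(X) = 1*X**2 = X**2)
m(U)**2 = (56**2)**2 = 3136**2 = 9834496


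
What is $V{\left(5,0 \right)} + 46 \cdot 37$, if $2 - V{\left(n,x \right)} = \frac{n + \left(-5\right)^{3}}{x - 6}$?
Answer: $1684$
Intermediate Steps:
$V{\left(n,x \right)} = 2 - \frac{-125 + n}{-6 + x}$ ($V{\left(n,x \right)} = 2 - \frac{n + \left(-5\right)^{3}}{x - 6} = 2 - \frac{n - 125}{-6 + x} = 2 - \frac{-125 + n}{-6 + x}$)
$V{\left(5,0 \right)} + 46 \cdot 37 = \frac{113 - 5 + 2 \cdot 0}{-6 + 0} + 46 \cdot 37 = \frac{113 - 5 + 0}{-6} + 1702 = \left(- \frac{1}{6}\right) 108 + 1702 = -18 + 1702 = 1684$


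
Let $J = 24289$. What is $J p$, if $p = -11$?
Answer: $-267179$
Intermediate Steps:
$J p = 24289 \left(-11\right) = -267179$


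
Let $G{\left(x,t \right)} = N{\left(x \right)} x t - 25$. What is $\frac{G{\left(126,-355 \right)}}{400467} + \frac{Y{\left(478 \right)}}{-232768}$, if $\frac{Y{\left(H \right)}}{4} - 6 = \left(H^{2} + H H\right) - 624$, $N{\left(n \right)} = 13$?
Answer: $- \frac{108296318165}{11651987832} \approx -9.2942$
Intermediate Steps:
$G{\left(x,t \right)} = -25 + 13 t x$ ($G{\left(x,t \right)} = 13 x t - 25 = 13 t x - 25 = -25 + 13 t x$)
$Y{\left(H \right)} = -2472 + 8 H^{2}$ ($Y{\left(H \right)} = 24 + 4 \left(\left(H^{2} + H H\right) - 624\right) = 24 + 4 \left(\left(H^{2} + H^{2}\right) - 624\right) = 24 + 4 \left(2 H^{2} - 624\right) = 24 + 4 \left(-624 + 2 H^{2}\right) = 24 + \left(-2496 + 8 H^{2}\right) = -2472 + 8 H^{2}$)
$\frac{G{\left(126,-355 \right)}}{400467} + \frac{Y{\left(478 \right)}}{-232768} = \frac{-25 + 13 \left(-355\right) 126}{400467} + \frac{-2472 + 8 \cdot 478^{2}}{-232768} = \left(-25 - 581490\right) \frac{1}{400467} + \left(-2472 + 8 \cdot 228484\right) \left(- \frac{1}{232768}\right) = \left(-581515\right) \frac{1}{400467} + \left(-2472 + 1827872\right) \left(- \frac{1}{232768}\right) = - \frac{581515}{400467} + 1825400 \left(- \frac{1}{232768}\right) = - \frac{581515}{400467} - \frac{228175}{29096} = - \frac{108296318165}{11651987832}$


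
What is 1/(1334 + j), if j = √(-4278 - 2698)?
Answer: 667/893266 - 2*I*√109/446633 ≈ 0.0007467 - 4.6751e-5*I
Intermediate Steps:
j = 8*I*√109 (j = √(-6976) = 8*I*√109 ≈ 83.522*I)
1/(1334 + j) = 1/(1334 + 8*I*√109)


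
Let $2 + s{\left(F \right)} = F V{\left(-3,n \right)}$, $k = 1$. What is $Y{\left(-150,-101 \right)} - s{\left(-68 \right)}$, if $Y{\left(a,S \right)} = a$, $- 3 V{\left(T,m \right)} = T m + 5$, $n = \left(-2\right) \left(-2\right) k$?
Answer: $\frac{32}{3} \approx 10.667$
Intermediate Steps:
$n = 4$ ($n = \left(-2\right) \left(-2\right) 1 = 4 \cdot 1 = 4$)
$V{\left(T,m \right)} = - \frac{5}{3} - \frac{T m}{3}$ ($V{\left(T,m \right)} = - \frac{T m + 5}{3} = - \frac{5 + T m}{3} = - \frac{5}{3} - \frac{T m}{3}$)
$s{\left(F \right)} = -2 + \frac{7 F}{3}$ ($s{\left(F \right)} = -2 + F \left(- \frac{5}{3} - \left(-1\right) 4\right) = -2 + F \left(- \frac{5}{3} + 4\right) = -2 + F \frac{7}{3} = -2 + \frac{7 F}{3}$)
$Y{\left(-150,-101 \right)} - s{\left(-68 \right)} = -150 - \left(-2 + \frac{7}{3} \left(-68\right)\right) = -150 - \left(-2 - \frac{476}{3}\right) = -150 - - \frac{482}{3} = -150 + \frac{482}{3} = \frac{32}{3}$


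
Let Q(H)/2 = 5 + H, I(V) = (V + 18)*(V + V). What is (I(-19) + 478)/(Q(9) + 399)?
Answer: 516/427 ≈ 1.2084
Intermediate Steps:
I(V) = 2*V*(18 + V) (I(V) = (18 + V)*(2*V) = 2*V*(18 + V))
Q(H) = 10 + 2*H (Q(H) = 2*(5 + H) = 10 + 2*H)
(I(-19) + 478)/(Q(9) + 399) = (2*(-19)*(18 - 19) + 478)/((10 + 2*9) + 399) = (2*(-19)*(-1) + 478)/((10 + 18) + 399) = (38 + 478)/(28 + 399) = 516/427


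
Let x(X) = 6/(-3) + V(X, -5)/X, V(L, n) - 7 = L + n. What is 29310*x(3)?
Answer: -9770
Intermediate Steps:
V(L, n) = 7 + L + n (V(L, n) = 7 + (L + n) = 7 + L + n)
x(X) = -2 + (2 + X)/X (x(X) = 6/(-3) + (7 + X - 5)/X = 6*(-⅓) + (2 + X)/X = -2 + (2 + X)/X)
29310*x(3) = 29310*((2 - 1*3)/3) = 29310*((2 - 3)/3) = 29310*((⅓)*(-1)) = 29310*(-⅓) = -9770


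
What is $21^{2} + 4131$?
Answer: $4572$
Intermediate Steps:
$21^{2} + 4131 = 441 + 4131 = 4572$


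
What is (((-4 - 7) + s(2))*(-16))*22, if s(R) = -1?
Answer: 4224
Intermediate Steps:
(((-4 - 7) + s(2))*(-16))*22 = (((-4 - 7) - 1)*(-16))*22 = ((-11 - 1)*(-16))*22 = -12*(-16)*22 = 192*22 = 4224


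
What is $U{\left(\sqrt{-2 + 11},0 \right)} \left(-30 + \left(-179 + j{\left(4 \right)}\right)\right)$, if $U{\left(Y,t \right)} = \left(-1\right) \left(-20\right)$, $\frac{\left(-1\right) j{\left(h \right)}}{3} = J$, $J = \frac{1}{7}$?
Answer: $- \frac{29320}{7} \approx -4188.6$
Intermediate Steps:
$J = \frac{1}{7} \approx 0.14286$
$j{\left(h \right)} = - \frac{3}{7}$ ($j{\left(h \right)} = \left(-3\right) \frac{1}{7} = - \frac{3}{7}$)
$U{\left(Y,t \right)} = 20$
$U{\left(\sqrt{-2 + 11},0 \right)} \left(-30 + \left(-179 + j{\left(4 \right)}\right)\right) = 20 \left(-30 - \frac{1256}{7}\right) = 20 \left(- \frac{1466}{7}\right) = - \frac{29320}{7}$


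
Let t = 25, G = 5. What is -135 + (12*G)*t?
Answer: 1365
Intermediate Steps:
-135 + (12*G)*t = -135 + (12*5)*25 = -135 + 60*25 = -135 + 1500 = 1365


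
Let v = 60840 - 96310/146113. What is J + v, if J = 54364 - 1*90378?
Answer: 3627305028/146113 ≈ 24825.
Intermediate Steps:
J = -36014 (J = 54364 - 90378 = -36014)
v = 8889418610/146113 (v = 60840 - 96310*1/146113 = 60840 - 96310/146113 = 8889418610/146113 ≈ 60839.)
J + v = -36014 + 8889418610/146113 = 3627305028/146113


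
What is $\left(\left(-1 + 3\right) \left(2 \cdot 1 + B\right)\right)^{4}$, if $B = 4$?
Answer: $20736$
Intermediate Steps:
$\left(\left(-1 + 3\right) \left(2 \cdot 1 + B\right)\right)^{4} = \left(\left(-1 + 3\right) \left(2 \cdot 1 + 4\right)\right)^{4} = \left(2 \left(2 + 4\right)\right)^{4} = \left(2 \cdot 6\right)^{4} = 12^{4} = 20736$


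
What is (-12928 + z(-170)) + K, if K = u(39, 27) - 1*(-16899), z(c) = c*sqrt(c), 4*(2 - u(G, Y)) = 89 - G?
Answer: 7921/2 - 170*I*sqrt(170) ≈ 3960.5 - 2216.5*I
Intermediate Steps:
u(G, Y) = -81/4 + G/4 (u(G, Y) = 2 - (89 - G)/4 = 2 + (-89/4 + G/4) = -81/4 + G/4)
z(c) = c**(3/2)
K = 33777/2 (K = (-81/4 + (1/4)*39) - 1*(-16899) = (-81/4 + 39/4) + 16899 = -21/2 + 16899 = 33777/2 ≈ 16889.)
(-12928 + z(-170)) + K = (-12928 + (-170)**(3/2)) + 33777/2 = (-12928 - 170*I*sqrt(170)) + 33777/2 = 7921/2 - 170*I*sqrt(170)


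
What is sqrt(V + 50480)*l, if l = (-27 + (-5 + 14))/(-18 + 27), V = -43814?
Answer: -2*sqrt(6666) ≈ -163.29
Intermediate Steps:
l = -2 (l = (-27 + 9)/9 = -18*1/9 = -2)
sqrt(V + 50480)*l = sqrt(-43814 + 50480)*(-2) = sqrt(6666)*(-2) = -2*sqrt(6666)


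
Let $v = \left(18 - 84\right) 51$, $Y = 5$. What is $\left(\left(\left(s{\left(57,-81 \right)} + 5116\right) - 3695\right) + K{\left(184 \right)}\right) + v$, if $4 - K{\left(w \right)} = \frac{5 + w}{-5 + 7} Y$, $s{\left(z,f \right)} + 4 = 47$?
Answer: $- \frac{4741}{2} \approx -2370.5$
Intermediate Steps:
$s{\left(z,f \right)} = 43$ ($s{\left(z,f \right)} = -4 + 47 = 43$)
$K{\left(w \right)} = - \frac{17}{2} - \frac{5 w}{2}$ ($K{\left(w \right)} = 4 - \frac{5 + w}{-5 + 7} \cdot 5 = 4 - \frac{5 + w}{2} \cdot 5 = 4 - \left(5 + w\right) \frac{1}{2} \cdot 5 = 4 - \left(\frac{5}{2} + \frac{w}{2}\right) 5 = 4 - \left(\frac{25}{2} + \frac{5 w}{2}\right) = - \frac{17}{2} - \frac{5 w}{2}$)
$v = -3366$ ($v = \left(-66\right) 51 = -3366$)
$\left(\left(\left(s{\left(57,-81 \right)} + 5116\right) - 3695\right) + K{\left(184 \right)}\right) + v = \left(\left(\left(43 + 5116\right) - 3695\right) - \frac{937}{2}\right) - 3366 = \left(\left(5159 - 3695\right) - \frac{937}{2}\right) - 3366 = \left(1464 - \frac{937}{2}\right) - 3366 = \frac{1991}{2} - 3366 = - \frac{4741}{2}$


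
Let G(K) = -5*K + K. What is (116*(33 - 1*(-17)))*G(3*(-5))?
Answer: 348000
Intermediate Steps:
G(K) = -4*K
(116*(33 - 1*(-17)))*G(3*(-5)) = (116*(33 - 1*(-17)))*(-12*(-5)) = (116*(33 + 17))*(-4*(-15)) = (116*50)*60 = 5800*60 = 348000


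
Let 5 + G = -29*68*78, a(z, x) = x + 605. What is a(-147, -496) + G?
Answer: -153712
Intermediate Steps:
a(z, x) = 605 + x
G = -153821 (G = -5 - 29*68*78 = -5 - 1972*78 = -5 - 153816 = -153821)
a(-147, -496) + G = (605 - 496) - 153821 = 109 - 153821 = -153712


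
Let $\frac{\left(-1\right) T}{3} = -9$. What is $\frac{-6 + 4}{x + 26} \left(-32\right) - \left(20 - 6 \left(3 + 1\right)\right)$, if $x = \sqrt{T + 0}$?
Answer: $\frac{4260}{649} - \frac{192 \sqrt{3}}{649} \approx 6.0515$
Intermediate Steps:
$T = 27$ ($T = \left(-3\right) \left(-9\right) = 27$)
$x = 3 \sqrt{3}$ ($x = \sqrt{27 + 0} = \sqrt{27} = 3 \sqrt{3} \approx 5.1962$)
$\frac{-6 + 4}{x + 26} \left(-32\right) - \left(20 - 6 \left(3 + 1\right)\right) = \frac{-6 + 4}{3 \sqrt{3} + 26} \left(-32\right) - \left(20 - 6 \left(3 + 1\right)\right) = - \frac{2}{26 + 3 \sqrt{3}} \left(-32\right) + \left(\left(6 \cdot 4 - 9\right) - 11\right) = \frac{64}{26 + 3 \sqrt{3}} + \left(\left(24 - 9\right) - 11\right) = \frac{64}{26 + 3 \sqrt{3}} + \left(15 - 11\right) = \frac{64}{26 + 3 \sqrt{3}} + 4 = 4 + \frac{64}{26 + 3 \sqrt{3}}$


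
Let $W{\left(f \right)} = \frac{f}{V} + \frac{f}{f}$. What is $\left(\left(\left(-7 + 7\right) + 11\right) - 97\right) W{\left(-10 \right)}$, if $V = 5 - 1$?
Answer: $129$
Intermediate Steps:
$V = 4$
$W{\left(f \right)} = 1 + \frac{f}{4}$ ($W{\left(f \right)} = \frac{f}{4} + \frac{f}{f} = f \frac{1}{4} + 1 = \frac{f}{4} + 1 = 1 + \frac{f}{4}$)
$\left(\left(\left(-7 + 7\right) + 11\right) - 97\right) W{\left(-10 \right)} = \left(\left(\left(-7 + 7\right) + 11\right) - 97\right) \left(1 + \frac{1}{4} \left(-10\right)\right) = \left(\left(0 + 11\right) - 97\right) \left(1 - \frac{5}{2}\right) = \left(11 - 97\right) \left(- \frac{3}{2}\right) = \left(-86\right) \left(- \frac{3}{2}\right) = 129$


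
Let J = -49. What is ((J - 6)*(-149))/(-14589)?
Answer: -8195/14589 ≈ -0.56172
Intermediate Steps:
((J - 6)*(-149))/(-14589) = ((-49 - 6)*(-149))/(-14589) = -55*(-149)*(-1/14589) = 8195*(-1/14589) = -8195/14589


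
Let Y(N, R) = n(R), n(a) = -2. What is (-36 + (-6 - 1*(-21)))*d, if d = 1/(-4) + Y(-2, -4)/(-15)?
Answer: 49/20 ≈ 2.4500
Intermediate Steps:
Y(N, R) = -2
d = -7/60 (d = 1/(-4) - 2/(-15) = 1*(-¼) - 2*(-1/15) = -¼ + 2/15 = -7/60 ≈ -0.11667)
(-36 + (-6 - 1*(-21)))*d = (-36 + (-6 - 1*(-21)))*(-7/60) = (-36 + (-6 + 21))*(-7/60) = (-36 + 15)*(-7/60) = -21*(-7/60) = 49/20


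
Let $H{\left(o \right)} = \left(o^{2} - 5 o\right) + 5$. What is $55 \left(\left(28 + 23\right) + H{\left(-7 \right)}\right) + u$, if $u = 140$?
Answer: $7840$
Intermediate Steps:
$H{\left(o \right)} = 5 + o^{2} - 5 o$
$55 \left(\left(28 + 23\right) + H{\left(-7 \right)}\right) + u = 55 \left(\left(28 + 23\right) + \left(5 + \left(-7\right)^{2} - -35\right)\right) + 140 = 55 \left(51 + \left(5 + 49 + 35\right)\right) + 140 = 55 \left(51 + 89\right) + 140 = 55 \cdot 140 + 140 = 7700 + 140 = 7840$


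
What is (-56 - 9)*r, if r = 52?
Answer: -3380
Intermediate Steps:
(-56 - 9)*r = (-56 - 9)*52 = -65*52 = -3380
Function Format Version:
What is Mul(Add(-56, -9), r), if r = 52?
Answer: -3380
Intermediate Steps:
Mul(Add(-56, -9), r) = Mul(Add(-56, -9), 52) = Mul(-65, 52) = -3380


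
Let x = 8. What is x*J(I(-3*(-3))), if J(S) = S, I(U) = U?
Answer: 72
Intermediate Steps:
x*J(I(-3*(-3))) = 8*(-3*(-3)) = 8*9 = 72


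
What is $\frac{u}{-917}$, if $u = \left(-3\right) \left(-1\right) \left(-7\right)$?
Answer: $\frac{3}{131} \approx 0.022901$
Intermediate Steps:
$u = -21$ ($u = 3 \left(-7\right) = -21$)
$\frac{u}{-917} = - \frac{21}{-917} = \left(-21\right) \left(- \frac{1}{917}\right) = \frac{3}{131}$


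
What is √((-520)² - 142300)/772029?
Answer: 10*√1281/772029 ≈ 0.00046360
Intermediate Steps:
√((-520)² - 142300)/772029 = √(270400 - 142300)*(1/772029) = √128100*(1/772029) = (10*√1281)*(1/772029) = 10*√1281/772029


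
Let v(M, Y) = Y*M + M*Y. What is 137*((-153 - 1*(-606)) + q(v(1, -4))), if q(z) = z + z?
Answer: 59869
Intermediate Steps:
v(M, Y) = 2*M*Y (v(M, Y) = M*Y + M*Y = 2*M*Y)
q(z) = 2*z
137*((-153 - 1*(-606)) + q(v(1, -4))) = 137*((-153 - 1*(-606)) + 2*(2*1*(-4))) = 137*((-153 + 606) + 2*(-8)) = 137*(453 - 16) = 137*437 = 59869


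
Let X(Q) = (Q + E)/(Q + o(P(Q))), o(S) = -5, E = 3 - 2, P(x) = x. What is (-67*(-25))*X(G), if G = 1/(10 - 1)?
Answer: -8375/22 ≈ -380.68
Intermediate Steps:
G = ⅑ (G = 1/9 = ⅑ ≈ 0.11111)
E = 1
X(Q) = (1 + Q)/(-5 + Q) (X(Q) = (Q + 1)/(Q - 5) = (1 + Q)/(-5 + Q))
(-67*(-25))*X(G) = (-67*(-25))*((1 + ⅑)/(-5 + ⅑)) = 1675*((10/9)/(-44/9)) = 1675*(-9/44*10/9) = 1675*(-5/22) = -8375/22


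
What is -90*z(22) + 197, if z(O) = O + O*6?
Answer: -13663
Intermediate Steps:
z(O) = 7*O (z(O) = O + 6*O = 7*O)
-90*z(22) + 197 = -630*22 + 197 = -90*154 + 197 = -13860 + 197 = -13663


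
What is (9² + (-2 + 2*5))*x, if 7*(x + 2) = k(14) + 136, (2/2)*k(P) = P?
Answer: 12104/7 ≈ 1729.1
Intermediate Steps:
k(P) = P
x = 136/7 (x = -2 + (14 + 136)/7 = -2 + (⅐)*150 = -2 + 150/7 = 136/7 ≈ 19.429)
(9² + (-2 + 2*5))*x = (9² + (-2 + 2*5))*(136/7) = (81 + (-2 + 10))*(136/7) = (81 + 8)*(136/7) = 89*(136/7) = 12104/7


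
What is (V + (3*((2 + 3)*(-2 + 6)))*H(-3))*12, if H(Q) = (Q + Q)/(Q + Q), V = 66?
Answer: 1512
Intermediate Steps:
H(Q) = 1 (H(Q) = (2*Q)/((2*Q)) = (2*Q)*(1/(2*Q)) = 1)
(V + (3*((2 + 3)*(-2 + 6)))*H(-3))*12 = (66 + (3*((2 + 3)*(-2 + 6)))*1)*12 = (66 + (3*(5*4))*1)*12 = (66 + (3*20)*1)*12 = (66 + 60*1)*12 = (66 + 60)*12 = 126*12 = 1512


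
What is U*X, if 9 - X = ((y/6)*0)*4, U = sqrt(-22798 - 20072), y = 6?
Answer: 9*I*sqrt(42870) ≈ 1863.5*I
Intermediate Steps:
U = I*sqrt(42870) (U = sqrt(-42870) = I*sqrt(42870) ≈ 207.05*I)
X = 9 (X = 9 - (6/6)*0*4 = 9 - (6*(1/6))*0*4 = 9 - 1*0*4 = 9 - 0*4 = 9 - 1*0 = 9 + 0 = 9)
U*X = (I*sqrt(42870))*9 = 9*I*sqrt(42870)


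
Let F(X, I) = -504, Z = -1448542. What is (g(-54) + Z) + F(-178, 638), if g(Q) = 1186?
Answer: -1447860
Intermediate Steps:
(g(-54) + Z) + F(-178, 638) = (1186 - 1448542) - 504 = -1447356 - 504 = -1447860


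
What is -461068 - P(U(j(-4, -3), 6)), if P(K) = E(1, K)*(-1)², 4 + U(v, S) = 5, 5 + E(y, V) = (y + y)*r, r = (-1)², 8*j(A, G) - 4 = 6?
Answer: -461065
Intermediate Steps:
j(A, G) = 5/4 (j(A, G) = ½ + (⅛)*6 = ½ + ¾ = 5/4)
r = 1
E(y, V) = -5 + 2*y (E(y, V) = -5 + (y + y)*1 = -5 + (2*y)*1 = -5 + 2*y)
U(v, S) = 1 (U(v, S) = -4 + 5 = 1)
P(K) = -3 (P(K) = (-5 + 2*1)*(-1)² = (-5 + 2)*1 = -3*1 = -3)
-461068 - P(U(j(-4, -3), 6)) = -461068 - 1*(-3) = -461068 + 3 = -461065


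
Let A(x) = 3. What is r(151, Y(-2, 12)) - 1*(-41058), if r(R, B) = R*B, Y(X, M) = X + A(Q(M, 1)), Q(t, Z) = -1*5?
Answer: 41209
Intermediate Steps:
Q(t, Z) = -5
Y(X, M) = 3 + X (Y(X, M) = X + 3 = 3 + X)
r(R, B) = B*R
r(151, Y(-2, 12)) - 1*(-41058) = (3 - 2)*151 - 1*(-41058) = 1*151 + 41058 = 151 + 41058 = 41209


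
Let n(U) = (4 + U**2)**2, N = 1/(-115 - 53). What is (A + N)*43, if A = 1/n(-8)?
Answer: -23951/97104 ≈ -0.24665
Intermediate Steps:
N = -1/168 (N = 1/(-168) = -1/168 ≈ -0.0059524)
A = 1/4624 (A = 1/((4 + (-8)**2)**2) = 1/((4 + 64)**2) = 1/(68**2) = 1/4624 ≈ 0.00021626)
(A + N)*43 = (1/4624 - 1/168)*43 = -557/97104*43 = -23951/97104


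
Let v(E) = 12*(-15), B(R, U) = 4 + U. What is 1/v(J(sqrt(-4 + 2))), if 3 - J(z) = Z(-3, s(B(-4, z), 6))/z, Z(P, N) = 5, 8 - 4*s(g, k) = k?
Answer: -1/180 ≈ -0.0055556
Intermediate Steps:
s(g, k) = 2 - k/4
J(z) = 3 - 5/z
v(E) = -180
1/v(J(sqrt(-4 + 2))) = 1/(-180) = -1/180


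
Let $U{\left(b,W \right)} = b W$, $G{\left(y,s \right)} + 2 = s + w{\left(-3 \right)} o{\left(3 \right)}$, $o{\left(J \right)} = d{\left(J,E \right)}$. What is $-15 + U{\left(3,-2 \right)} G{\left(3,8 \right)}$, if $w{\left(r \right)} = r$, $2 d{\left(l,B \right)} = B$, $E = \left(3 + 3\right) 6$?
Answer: $273$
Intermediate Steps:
$E = 36$ ($E = 6 \cdot 6 = 36$)
$d{\left(l,B \right)} = \frac{B}{2}$
$o{\left(J \right)} = 18$ ($o{\left(J \right)} = \frac{1}{2} \cdot 36 = 18$)
$G{\left(y,s \right)} = -56 + s$ ($G{\left(y,s \right)} = -2 + \left(s - 54\right) = -2 + \left(-54 + s\right) = -56 + s$)
$U{\left(b,W \right)} = W b$
$-15 + U{\left(3,-2 \right)} G{\left(3,8 \right)} = -15 + \left(-2\right) 3 \left(-56 + 8\right) = -15 - -288 = -15 + 288 = 273$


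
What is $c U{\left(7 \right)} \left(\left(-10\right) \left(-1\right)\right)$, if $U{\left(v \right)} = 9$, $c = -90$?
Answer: $-8100$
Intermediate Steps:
$c U{\left(7 \right)} \left(\left(-10\right) \left(-1\right)\right) = \left(-90\right) 9 \left(\left(-10\right) \left(-1\right)\right) = \left(-810\right) 10 = -8100$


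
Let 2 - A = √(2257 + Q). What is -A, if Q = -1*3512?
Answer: -2 + I*√1255 ≈ -2.0 + 35.426*I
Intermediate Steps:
Q = -3512
A = 2 - I*√1255 (A = 2 - √(2257 - 3512) = 2 - √(-1255) = 2 - I*√1255 ≈ 2.0 - 35.426*I)
-A = -(2 - I*√1255) = -2 + I*√1255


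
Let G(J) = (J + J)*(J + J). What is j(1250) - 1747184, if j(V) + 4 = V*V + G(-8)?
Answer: -184432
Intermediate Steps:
G(J) = 4*J² (G(J) = (2*J)*(2*J) = 4*J²)
j(V) = 252 + V² (j(V) = -4 + (V*V + 4*(-8)²) = -4 + (V² + 4*64) = -4 + (V² + 256) = -4 + (256 + V²) = 252 + V²)
j(1250) - 1747184 = (252 + 1250²) - 1747184 = (252 + 1562500) - 1747184 = 1562752 - 1747184 = -184432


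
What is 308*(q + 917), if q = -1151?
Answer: -72072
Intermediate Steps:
308*(q + 917) = 308*(-1151 + 917) = 308*(-234) = -72072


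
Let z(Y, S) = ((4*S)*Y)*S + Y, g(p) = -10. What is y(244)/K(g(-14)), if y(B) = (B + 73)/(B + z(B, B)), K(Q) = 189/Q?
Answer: -1585/5491170468 ≈ -2.8865e-7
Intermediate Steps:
z(Y, S) = Y + 4*Y*S² (z(Y, S) = (4*S*Y)*S + Y = 4*Y*S² + Y = Y + 4*Y*S²)
y(B) = (73 + B)/(B + B*(1 + 4*B²)) (y(B) = (B + 73)/(B + B*(1 + 4*B²)) = (73 + B)/(B + B*(1 + 4*B²)))
y(244)/K(g(-14)) = ((73 + 244)/(2*244 + 4*244³))/((189/(-10))) = (317/(488 + 4*14526784))/((189*(-⅒))) = (317/(488 + 58107136))/(-189/10) = (317/58107624)*(-10/189) = -1585/5491170468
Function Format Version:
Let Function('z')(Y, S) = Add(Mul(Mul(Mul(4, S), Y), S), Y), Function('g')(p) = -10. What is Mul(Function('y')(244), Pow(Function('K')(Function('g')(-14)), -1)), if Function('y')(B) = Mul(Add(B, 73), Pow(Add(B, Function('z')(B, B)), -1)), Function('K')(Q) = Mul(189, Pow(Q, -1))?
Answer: Rational(-1585, 5491170468) ≈ -2.8865e-7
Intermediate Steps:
Function('z')(Y, S) = Add(Y, Mul(4, Y, Pow(S, 2))) (Function('z')(Y, S) = Add(Mul(Mul(4, S, Y), S), Y) = Add(Mul(4, Y, Pow(S, 2)), Y) = Add(Y, Mul(4, Y, Pow(S, 2))))
Function('y')(B) = Mul(Pow(Add(B, Mul(B, Add(1, Mul(4, Pow(B, 2))))), -1), Add(73, B)) (Function('y')(B) = Mul(Add(B, 73), Pow(Add(B, Mul(B, Add(1, Mul(4, Pow(B, 2))))), -1)) = Mul(Add(73, B), Pow(Add(B, Mul(B, Add(1, Mul(4, Pow(B, 2))))), -1)) = Mul(Pow(Add(B, Mul(B, Add(1, Mul(4, Pow(B, 2))))), -1), Add(73, B)))
Mul(Function('y')(244), Pow(Function('K')(Function('g')(-14)), -1)) = Mul(Mul(Pow(Add(Mul(2, 244), Mul(4, Pow(244, 3))), -1), Add(73, 244)), Pow(Mul(189, Pow(-10, -1)), -1)) = Mul(Mul(Pow(Add(488, Mul(4, 14526784)), -1), 317), Pow(Mul(189, Rational(-1, 10)), -1)) = Mul(Mul(Pow(Add(488, 58107136), -1), 317), Pow(Rational(-189, 10), -1)) = Mul(Mul(Pow(58107624, -1), 317), Rational(-10, 189)) = Mul(Mul(Rational(1, 58107624), 317), Rational(-10, 189)) = Mul(Rational(317, 58107624), Rational(-10, 189)) = Rational(-1585, 5491170468)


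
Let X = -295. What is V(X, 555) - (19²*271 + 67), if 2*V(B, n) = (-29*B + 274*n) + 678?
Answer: -34493/2 ≈ -17247.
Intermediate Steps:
V(B, n) = 339 + 137*n - 29*B/2 (V(B, n) = ((-29*B + 274*n) + 678)/2 = (678 - 29*B + 274*n)/2 = 339 + 137*n - 29*B/2)
V(X, 555) - (19²*271 + 67) = (339 + 137*555 - 29/2*(-295)) - (19²*271 + 67) = (339 + 76035 + 8555/2) - (361*271 + 67) = 161303/2 - (97831 + 67) = 161303/2 - 1*97898 = 161303/2 - 97898 = -34493/2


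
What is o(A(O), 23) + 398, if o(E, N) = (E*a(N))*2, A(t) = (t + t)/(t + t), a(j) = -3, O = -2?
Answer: 392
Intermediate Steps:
A(t) = 1 (A(t) = (2*t)/((2*t)) = (2*t)*(1/(2*t)) = 1)
o(E, N) = -6*E (o(E, N) = (E*(-3))*2 = -3*E*2 = -6*E)
o(A(O), 23) + 398 = -6*1 + 398 = -6 + 398 = 392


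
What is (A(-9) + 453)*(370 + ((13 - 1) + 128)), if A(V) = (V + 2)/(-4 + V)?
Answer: 3006960/13 ≈ 2.3130e+5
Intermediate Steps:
A(V) = (2 + V)/(-4 + V)
(A(-9) + 453)*(370 + ((13 - 1) + 128)) = ((2 - 9)/(-4 - 9) + 453)*(370 + ((13 - 1) + 128)) = (-7/(-13) + 453)*(370 + (12 + 128)) = (-1/13*(-7) + 453)*(370 + 140) = (7/13 + 453)*510 = (5896/13)*510 = 3006960/13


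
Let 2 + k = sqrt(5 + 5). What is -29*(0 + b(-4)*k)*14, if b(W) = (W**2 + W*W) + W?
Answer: 22736 - 11368*sqrt(10) ≈ -13213.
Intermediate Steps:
k = -2 + sqrt(10) (k = -2 + sqrt(5 + 5) = -2 + sqrt(10) ≈ 1.1623)
b(W) = W + 2*W**2 (b(W) = (W**2 + W**2) + W = 2*W**2 + W = W + 2*W**2)
-29*(0 + b(-4)*k)*14 = -29*(0 + (-4*(1 + 2*(-4)))*(-2 + sqrt(10)))*14 = -29*(0 + (-4*(1 - 8))*(-2 + sqrt(10)))*14 = -29*(0 + (-4*(-7))*(-2 + sqrt(10)))*14 = -29*(0 + 28*(-2 + sqrt(10)))*14 = -29*(0 + (-56 + 28*sqrt(10)))*14 = -29*(-56 + 28*sqrt(10))*14 = (1624 - 812*sqrt(10))*14 = 22736 - 11368*sqrt(10)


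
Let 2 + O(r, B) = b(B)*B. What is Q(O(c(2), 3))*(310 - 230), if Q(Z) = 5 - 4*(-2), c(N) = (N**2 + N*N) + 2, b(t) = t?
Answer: 1040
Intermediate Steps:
c(N) = 2 + 2*N**2 (c(N) = (N**2 + N**2) + 2 = 2*N**2 + 2 = 2 + 2*N**2)
O(r, B) = -2 + B**2 (O(r, B) = -2 + B*B = -2 + B**2)
Q(Z) = 13 (Q(Z) = 5 + 8 = 13)
Q(O(c(2), 3))*(310 - 230) = 13*(310 - 230) = 13*80 = 1040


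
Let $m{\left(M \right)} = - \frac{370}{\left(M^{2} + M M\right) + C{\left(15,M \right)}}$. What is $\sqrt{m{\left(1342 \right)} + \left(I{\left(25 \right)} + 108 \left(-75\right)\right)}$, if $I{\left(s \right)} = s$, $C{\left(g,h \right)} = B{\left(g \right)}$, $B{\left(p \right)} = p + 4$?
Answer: $\frac{i \sqrt{104765230523503065}}{3601947} \approx 89.861 i$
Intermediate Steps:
$B{\left(p \right)} = 4 + p$
$C{\left(g,h \right)} = 4 + g$
$m{\left(M \right)} = - \frac{370}{19 + 2 M^{2}}$ ($m{\left(M \right)} = - \frac{370}{\left(M^{2} + M M\right) + \left(4 + 15\right)} = - \frac{370}{\left(M^{2} + M^{2}\right) + 19} = - \frac{370}{2 M^{2} + 19} = - \frac{370}{19 + 2 M^{2}}$)
$\sqrt{m{\left(1342 \right)} + \left(I{\left(25 \right)} + 108 \left(-75\right)\right)} = \sqrt{- \frac{370}{19 + 2 \cdot 1342^{2}} + \left(25 + 108 \left(-75\right)\right)} = \sqrt{- \frac{370}{19 + 2 \cdot 1800964} + \left(25 - 8100\right)} = \sqrt{- \frac{370}{19 + 3601928} - 8075} = \sqrt{- \frac{370}{3601947} - 8075} = \sqrt{- \frac{29085722395}{3601947}} = \frac{i \sqrt{104765230523503065}}{3601947}$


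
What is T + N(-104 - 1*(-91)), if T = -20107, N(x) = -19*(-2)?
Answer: -20069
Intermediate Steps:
N(x) = 38
T + N(-104 - 1*(-91)) = -20107 + 38 = -20069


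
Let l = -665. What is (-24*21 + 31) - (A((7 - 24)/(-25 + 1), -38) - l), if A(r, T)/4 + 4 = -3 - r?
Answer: -6643/6 ≈ -1107.2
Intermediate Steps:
A(r, T) = -28 - 4*r (A(r, T) = -16 + 4*(-3 - r) = -16 + (-12 - 4*r) = -28 - 4*r)
(-24*21 + 31) - (A((7 - 24)/(-25 + 1), -38) - l) = (-24*21 + 31) - ((-28 - 4*(7 - 24)/(-25 + 1)) - 1*(-665)) = (-504 + 31) - ((-28 - (-68)/(-24)) + 665) = -473 - ((-28 - (-68)*(-1)/24) + 665) = -473 - ((-28 - 4*17/24) + 665) = -473 - ((-28 - 17/6) + 665) = -473 - (-185/6 + 665) = -473 - 1*3805/6 = -473 - 3805/6 = -6643/6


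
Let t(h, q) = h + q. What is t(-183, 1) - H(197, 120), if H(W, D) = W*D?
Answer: -23822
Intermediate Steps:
H(W, D) = D*W
t(-183, 1) - H(197, 120) = (-183 + 1) - 120*197 = -182 - 1*23640 = -182 - 23640 = -23822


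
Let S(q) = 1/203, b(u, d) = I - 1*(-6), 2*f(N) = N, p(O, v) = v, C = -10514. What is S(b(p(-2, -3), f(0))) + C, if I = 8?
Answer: -2134341/203 ≈ -10514.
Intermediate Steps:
f(N) = N/2
b(u, d) = 14 (b(u, d) = 8 - 1*(-6) = 8 + 6 = 14)
S(q) = 1/203
S(b(p(-2, -3), f(0))) + C = 1/203 - 10514 = -2134341/203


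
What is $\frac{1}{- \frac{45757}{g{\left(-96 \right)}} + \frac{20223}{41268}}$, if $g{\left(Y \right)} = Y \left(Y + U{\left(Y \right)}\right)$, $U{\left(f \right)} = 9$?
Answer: $- \frac{28722528}{143283115} \approx -0.20046$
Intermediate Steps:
$g{\left(Y \right)} = Y \left(9 + Y\right)$ ($g{\left(Y \right)} = Y \left(Y + 9\right) = Y \left(9 + Y\right)$)
$\frac{1}{- \frac{45757}{g{\left(-96 \right)}} + \frac{20223}{41268}} = \frac{1}{- \frac{45757}{\left(-96\right) \left(9 - 96\right)} + \frac{20223}{41268}} = \frac{1}{- \frac{45757}{\left(-96\right) \left(-87\right)} + 20223 \cdot \frac{1}{41268}} = \frac{1}{- \frac{45757}{8352} + \frac{6741}{13756}} = \frac{1}{- \frac{143283115}{28722528}} = - \frac{28722528}{143283115}$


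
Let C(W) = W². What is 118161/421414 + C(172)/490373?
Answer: 70410075829/206650047422 ≈ 0.34072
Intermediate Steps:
118161/421414 + C(172)/490373 = 118161/421414 + 172²/490373 = 118161*(1/421414) + 29584*(1/490373) = 118161/421414 + 29584/490373 = 70410075829/206650047422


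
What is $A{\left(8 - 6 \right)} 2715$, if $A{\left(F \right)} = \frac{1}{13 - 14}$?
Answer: $-2715$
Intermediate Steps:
$A{\left(F \right)} = -1$ ($A{\left(F \right)} = \frac{1}{-1} = -1$)
$A{\left(8 - 6 \right)} 2715 = \left(-1\right) 2715 = -2715$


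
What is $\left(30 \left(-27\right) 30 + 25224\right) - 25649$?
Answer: $-24725$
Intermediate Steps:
$\left(30 \left(-27\right) 30 + 25224\right) - 25649 = \left(\left(-810\right) 30 + 25224\right) - 25649 = \left(-24300 + 25224\right) - 25649 = 924 - 25649 = -24725$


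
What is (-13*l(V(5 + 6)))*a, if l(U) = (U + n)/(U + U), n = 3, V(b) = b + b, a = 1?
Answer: -325/44 ≈ -7.3864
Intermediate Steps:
V(b) = 2*b
l(U) = (3 + U)/(2*U) (l(U) = (U + 3)/(U + U) = (3 + U)/((2*U)) = (3 + U)*(1/(2*U)) = (3 + U)/(2*U))
(-13*l(V(5 + 6)))*a = -13*(3 + 2*(5 + 6))/(2*(2*(5 + 6)))*1 = -13*(3 + 2*11)/(2*(2*11))*1 = -13*(3 + 22)/(2*22)*1 = -13*25/(2*22)*1 = -13*25/44*1 = -325/44*1 = -325/44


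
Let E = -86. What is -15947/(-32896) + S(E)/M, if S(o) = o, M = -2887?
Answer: 48868045/94970752 ≈ 0.51456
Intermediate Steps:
-15947/(-32896) + S(E)/M = -15947/(-32896) - 86/(-2887) = -15947*(-1/32896) - 86*(-1/2887) = 15947/32896 + 86/2887 = 48868045/94970752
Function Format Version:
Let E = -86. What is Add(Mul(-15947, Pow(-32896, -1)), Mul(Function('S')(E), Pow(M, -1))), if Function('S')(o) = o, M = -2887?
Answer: Rational(48868045, 94970752) ≈ 0.51456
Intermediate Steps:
Add(Mul(-15947, Pow(-32896, -1)), Mul(Function('S')(E), Pow(M, -1))) = Add(Mul(-15947, Pow(-32896, -1)), Mul(-86, Pow(-2887, -1))) = Add(Mul(-15947, Rational(-1, 32896)), Mul(-86, Rational(-1, 2887))) = Add(Rational(15947, 32896), Rational(86, 2887)) = Rational(48868045, 94970752)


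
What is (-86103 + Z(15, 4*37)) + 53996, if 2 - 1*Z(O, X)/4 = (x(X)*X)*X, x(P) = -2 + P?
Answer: -12824035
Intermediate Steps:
Z(O, X) = 8 - 4*X²*(-2 + X) (Z(O, X) = 8 - 4*(-2 + X)*X*X = 8 - 4*X*(-2 + X)*X = 8 - 4*X²*(-2 + X))
(-86103 + Z(15, 4*37)) + 53996 = (-86103 + (8 + 4*(4*37)²*(2 - 4*37))) + 53996 = (-86103 + (8 + 4*148²*(2 - 1*148))) + 53996 = (-86103 + (8 + 4*21904*(2 - 148))) + 53996 = (-86103 + (8 + 4*21904*(-146))) + 53996 = (-86103 + (8 - 12791936)) + 53996 = (-86103 - 12791928) + 53996 = -12878031 + 53996 = -12824035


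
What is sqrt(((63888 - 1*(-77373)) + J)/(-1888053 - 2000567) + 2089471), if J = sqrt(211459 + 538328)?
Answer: sqrt(7898913538133455645 - 972155*sqrt(749787))/1944310 ≈ 1445.5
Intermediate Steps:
J = sqrt(749787) ≈ 865.90
sqrt(((63888 - 1*(-77373)) + J)/(-1888053 - 2000567) + 2089471) = sqrt(((63888 - 1*(-77373)) + sqrt(749787))/(-1888053 - 2000567) + 2089471) = sqrt(((63888 + 77373) + sqrt(749787))/(-3888620) + 2089471) = sqrt((141261 + sqrt(749787))*(-1/3888620) + 2089471) = sqrt((-141261/3888620 - sqrt(749787)/3888620) + 2089471) = sqrt(8125158578759/3888620 - sqrt(749787)/3888620)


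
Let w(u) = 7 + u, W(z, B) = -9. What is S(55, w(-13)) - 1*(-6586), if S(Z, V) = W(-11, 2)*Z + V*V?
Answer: 6127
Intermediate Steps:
S(Z, V) = V**2 - 9*Z (S(Z, V) = -9*Z + V*V = -9*Z + V**2 = V**2 - 9*Z)
S(55, w(-13)) - 1*(-6586) = ((7 - 13)**2 - 9*55) - 1*(-6586) = ((-6)**2 - 495) + 6586 = (36 - 495) + 6586 = -459 + 6586 = 6127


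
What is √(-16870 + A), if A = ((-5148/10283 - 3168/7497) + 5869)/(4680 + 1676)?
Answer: 3*I*√3423003952589383939/42734566 ≈ 129.88*I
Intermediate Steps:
A = 552356201/598283924 (A = ((-5148*1/10283 - 3168*1/7497) + 5869)/6356 = ((-396/791 - 352/833) + 5869)*(1/6356) = (-86900/94129 + 5869)*(1/6356) = (552356201/94129)*(1/6356) = 552356201/598283924 ≈ 0.92323)
√(-16870 + A) = √(-16870 + 552356201/598283924) = √(-10092497441679/598283924) = 3*I*√3423003952589383939/42734566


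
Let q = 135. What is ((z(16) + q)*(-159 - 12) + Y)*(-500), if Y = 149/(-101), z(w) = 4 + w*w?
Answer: 3411097000/101 ≈ 3.3773e+7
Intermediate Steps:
z(w) = 4 + w²
Y = -149/101 (Y = 149*(-1/101) = -149/101 ≈ -1.4752)
((z(16) + q)*(-159 - 12) + Y)*(-500) = (((4 + 16²) + 135)*(-159 - 12) - 149/101)*(-500) = (((4 + 256) + 135)*(-171) - 149/101)*(-500) = ((260 + 135)*(-171) - 149/101)*(-500) = (395*(-171) - 149/101)*(-500) = (-67545 - 149/101)*(-500) = -6822194/101*(-500) = 3411097000/101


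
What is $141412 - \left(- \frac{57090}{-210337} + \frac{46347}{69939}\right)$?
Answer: $\frac{693421391015689}{4903586481} \approx 1.4141 \cdot 10^{5}$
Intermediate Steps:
$141412 - \left(- \frac{57090}{-210337} + \frac{46347}{69939}\right) = 141412 - \left(\left(-57090\right) \left(- \frac{1}{210337}\right) + 46347 \cdot \frac{1}{69939}\right) = 141412 - \left(\frac{57090}{210337} + \frac{15449}{23313}\right) = 141412 - \frac{4580435483}{4903586481} = \frac{693421391015689}{4903586481}$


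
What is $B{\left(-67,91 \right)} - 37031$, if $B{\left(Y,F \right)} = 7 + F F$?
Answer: $-28743$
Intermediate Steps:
$B{\left(Y,F \right)} = 7 + F^{2}$
$B{\left(-67,91 \right)} - 37031 = \left(7 + 91^{2}\right) - 37031 = \left(7 + 8281\right) - 37031 = 8288 - 37031 = -28743$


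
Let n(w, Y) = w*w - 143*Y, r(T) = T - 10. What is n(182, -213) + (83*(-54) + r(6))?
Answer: 59097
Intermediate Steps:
r(T) = -10 + T
n(w, Y) = w² - 143*Y
n(182, -213) + (83*(-54) + r(6)) = (182² - 143*(-213)) + (83*(-54) + (-10 + 6)) = (33124 + 30459) + (-4482 - 4) = 63583 - 4486 = 59097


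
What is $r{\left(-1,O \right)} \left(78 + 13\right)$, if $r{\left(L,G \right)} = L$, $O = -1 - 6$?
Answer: $-91$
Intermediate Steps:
$O = -7$
$r{\left(-1,O \right)} \left(78 + 13\right) = - (78 + 13) = \left(-1\right) 91 = -91$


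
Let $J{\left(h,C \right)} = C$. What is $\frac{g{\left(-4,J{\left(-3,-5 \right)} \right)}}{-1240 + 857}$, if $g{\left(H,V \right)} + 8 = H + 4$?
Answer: $\frac{8}{383} \approx 0.020888$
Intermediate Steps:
$g{\left(H,V \right)} = -4 + H$ ($g{\left(H,V \right)} = -8 + \left(H + 4\right) = -8 + \left(4 + H\right) = -4 + H$)
$\frac{g{\left(-4,J{\left(-3,-5 \right)} \right)}}{-1240 + 857} = \frac{-4 - 4}{-1240 + 857} = - \frac{8}{-383} = \left(-8\right) \left(- \frac{1}{383}\right) = \frac{8}{383}$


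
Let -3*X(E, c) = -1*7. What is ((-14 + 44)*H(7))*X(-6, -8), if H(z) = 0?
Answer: 0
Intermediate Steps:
X(E, c) = 7/3 (X(E, c) = -(-1)*7/3 = -1/3*(-7) = 7/3)
((-14 + 44)*H(7))*X(-6, -8) = ((-14 + 44)*0)*(7/3) = (30*0)*(7/3) = 0*(7/3) = 0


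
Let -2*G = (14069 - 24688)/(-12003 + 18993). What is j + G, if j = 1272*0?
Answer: 10619/13980 ≈ 0.75959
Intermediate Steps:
j = 0
G = 10619/13980 (G = -(14069 - 24688)/(2*(-12003 + 18993)) = -(-10619)/(2*6990) = -½*(-10619/6990) = 10619/13980 ≈ 0.75959)
j + G = 0 + 10619/13980 = 10619/13980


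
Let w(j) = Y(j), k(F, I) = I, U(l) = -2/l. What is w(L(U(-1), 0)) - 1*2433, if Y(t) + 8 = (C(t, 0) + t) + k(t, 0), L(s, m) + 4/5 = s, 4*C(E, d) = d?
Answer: -12199/5 ≈ -2439.8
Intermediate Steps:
C(E, d) = d/4
L(s, m) = -⅘ + s
Y(t) = -8 + t (Y(t) = -8 + (((¼)*0 + t) + 0) = -8 + ((0 + t) + 0) = -8 + (t + 0) = -8 + t)
w(j) = -8 + j
w(L(U(-1), 0)) - 1*2433 = (-8 + (-⅘ - 2/(-1))) - 1*2433 = (-8 + (-⅘ - 2*(-1))) - 2433 = (-8 + (-⅘ + 2)) - 2433 = (-8 + 6/5) - 2433 = -34/5 - 2433 = -12199/5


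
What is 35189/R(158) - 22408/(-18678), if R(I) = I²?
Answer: 608326727/233138796 ≈ 2.6093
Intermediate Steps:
35189/R(158) - 22408/(-18678) = 35189/(158²) - 22408/(-18678) = 35189/24964 - 22408*(-1/18678) = 35189*(1/24964) + 11204/9339 = 35189/24964 + 11204/9339 = 608326727/233138796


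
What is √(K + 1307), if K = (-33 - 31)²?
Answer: √5403 ≈ 73.505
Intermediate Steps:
K = 4096 (K = (-64)² = 4096)
√(K + 1307) = √(4096 + 1307) = √5403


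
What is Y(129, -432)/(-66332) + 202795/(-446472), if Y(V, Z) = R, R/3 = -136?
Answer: -3317409341/7403845176 ≈ -0.44807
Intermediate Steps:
R = -408 (R = 3*(-136) = -408)
Y(V, Z) = -408
Y(129, -432)/(-66332) + 202795/(-446472) = -408/(-66332) + 202795/(-446472) = -408*(-1/66332) + 202795*(-1/446472) = 102/16583 - 202795/446472 = -3317409341/7403845176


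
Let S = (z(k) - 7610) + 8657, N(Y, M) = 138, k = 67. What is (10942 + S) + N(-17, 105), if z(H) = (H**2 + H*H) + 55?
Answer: 21160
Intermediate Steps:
z(H) = 55 + 2*H**2 (z(H) = (H**2 + H**2) + 55 = 2*H**2 + 55 = 55 + 2*H**2)
S = 10080 (S = ((55 + 2*67**2) - 7610) + 8657 = ((55 + 2*4489) - 7610) + 8657 = ((55 + 8978) - 7610) + 8657 = (9033 - 7610) + 8657 = 1423 + 8657 = 10080)
(10942 + S) + N(-17, 105) = (10942 + 10080) + 138 = 21022 + 138 = 21160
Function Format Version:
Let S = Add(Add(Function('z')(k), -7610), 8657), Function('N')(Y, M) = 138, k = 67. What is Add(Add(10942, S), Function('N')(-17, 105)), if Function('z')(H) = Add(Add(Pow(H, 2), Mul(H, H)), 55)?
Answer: 21160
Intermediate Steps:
Function('z')(H) = Add(55, Mul(2, Pow(H, 2))) (Function('z')(H) = Add(Add(Pow(H, 2), Pow(H, 2)), 55) = Add(Mul(2, Pow(H, 2)), 55) = Add(55, Mul(2, Pow(H, 2))))
S = 10080 (S = Add(Add(Add(55, Mul(2, Pow(67, 2))), -7610), 8657) = Add(Add(Add(55, Mul(2, 4489)), -7610), 8657) = Add(Add(Add(55, 8978), -7610), 8657) = Add(Add(9033, -7610), 8657) = Add(1423, 8657) = 10080)
Add(Add(10942, S), Function('N')(-17, 105)) = Add(Add(10942, 10080), 138) = Add(21022, 138) = 21160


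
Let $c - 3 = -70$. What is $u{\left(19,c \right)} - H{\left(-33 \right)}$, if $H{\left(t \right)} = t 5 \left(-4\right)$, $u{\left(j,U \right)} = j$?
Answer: $-641$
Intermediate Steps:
$c = -67$ ($c = 3 - 70 = -67$)
$H{\left(t \right)} = - 20 t$ ($H{\left(t \right)} = 5 t \left(-4\right) = - 20 t$)
$u{\left(19,c \right)} - H{\left(-33 \right)} = 19 - \left(-20\right) \left(-33\right) = 19 - 660 = -641$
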